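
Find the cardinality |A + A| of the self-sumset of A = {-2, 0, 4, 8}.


A + A = {a + a' : a, a' ∈ A}; |A| = 4.
General bounds: 2|A| - 1 ≤ |A + A| ≤ |A|(|A|+1)/2, i.e. 7 ≤ |A + A| ≤ 10.
Lower bound 2|A|-1 is attained iff A is an arithmetic progression.
Enumerate sums a + a' for a ≤ a' (symmetric, so this suffices):
a = -2: -2+-2=-4, -2+0=-2, -2+4=2, -2+8=6
a = 0: 0+0=0, 0+4=4, 0+8=8
a = 4: 4+4=8, 4+8=12
a = 8: 8+8=16
Distinct sums: {-4, -2, 0, 2, 4, 6, 8, 12, 16}
|A + A| = 9

|A + A| = 9


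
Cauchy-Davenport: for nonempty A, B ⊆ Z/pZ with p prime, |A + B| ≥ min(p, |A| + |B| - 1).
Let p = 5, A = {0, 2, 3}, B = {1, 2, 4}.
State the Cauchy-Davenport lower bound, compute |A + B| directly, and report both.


Cauchy-Davenport: |A + B| ≥ min(p, |A| + |B| - 1) for A, B nonempty in Z/pZ.
|A| = 3, |B| = 3, p = 5.
CD lower bound = min(5, 3 + 3 - 1) = min(5, 5) = 5.
Compute A + B mod 5 directly:
a = 0: 0+1=1, 0+2=2, 0+4=4
a = 2: 2+1=3, 2+2=4, 2+4=1
a = 3: 3+1=4, 3+2=0, 3+4=2
A + B = {0, 1, 2, 3, 4}, so |A + B| = 5.
Verify: 5 ≥ 5? Yes ✓.

CD lower bound = 5, actual |A + B| = 5.


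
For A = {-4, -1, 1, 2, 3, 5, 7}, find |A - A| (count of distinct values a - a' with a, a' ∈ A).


A - A = {a - a' : a, a' ∈ A}; |A| = 7.
Bounds: 2|A|-1 ≤ |A - A| ≤ |A|² - |A| + 1, i.e. 13 ≤ |A - A| ≤ 43.
Note: 0 ∈ A - A always (from a - a). The set is symmetric: if d ∈ A - A then -d ∈ A - A.
Enumerate nonzero differences d = a - a' with a > a' (then include -d):
Positive differences: {1, 2, 3, 4, 5, 6, 7, 8, 9, 11}
Full difference set: {0} ∪ (positive diffs) ∪ (negative diffs).
|A - A| = 1 + 2·10 = 21 (matches direct enumeration: 21).

|A - A| = 21


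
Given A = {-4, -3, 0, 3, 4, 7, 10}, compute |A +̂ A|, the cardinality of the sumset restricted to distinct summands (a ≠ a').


Restricted sumset: A +̂ A = {a + a' : a ∈ A, a' ∈ A, a ≠ a'}.
Equivalently, take A + A and drop any sum 2a that is achievable ONLY as a + a for a ∈ A (i.e. sums representable only with equal summands).
Enumerate pairs (a, a') with a < a' (symmetric, so each unordered pair gives one sum; this covers all a ≠ a'):
  -4 + -3 = -7
  -4 + 0 = -4
  -4 + 3 = -1
  -4 + 4 = 0
  -4 + 7 = 3
  -4 + 10 = 6
  -3 + 0 = -3
  -3 + 3 = 0
  -3 + 4 = 1
  -3 + 7 = 4
  -3 + 10 = 7
  0 + 3 = 3
  0 + 4 = 4
  0 + 7 = 7
  0 + 10 = 10
  3 + 4 = 7
  3 + 7 = 10
  3 + 10 = 13
  4 + 7 = 11
  4 + 10 = 14
  7 + 10 = 17
Collected distinct sums: {-7, -4, -3, -1, 0, 1, 3, 4, 6, 7, 10, 11, 13, 14, 17}
|A +̂ A| = 15
(Reference bound: |A +̂ A| ≥ 2|A| - 3 for |A| ≥ 2, with |A| = 7 giving ≥ 11.)

|A +̂ A| = 15


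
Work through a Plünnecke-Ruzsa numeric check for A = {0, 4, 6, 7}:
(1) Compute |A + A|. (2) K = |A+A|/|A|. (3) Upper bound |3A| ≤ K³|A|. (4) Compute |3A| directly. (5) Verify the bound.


|A| = 4.
Step 1: Compute A + A by enumerating all 16 pairs.
A + A = {0, 4, 6, 7, 8, 10, 11, 12, 13, 14}, so |A + A| = 10.
Step 2: Doubling constant K = |A + A|/|A| = 10/4 = 10/4 ≈ 2.5000.
Step 3: Plünnecke-Ruzsa gives |3A| ≤ K³·|A| = (2.5000)³ · 4 ≈ 62.5000.
Step 4: Compute 3A = A + A + A directly by enumerating all triples (a,b,c) ∈ A³; |3A| = 17.
Step 5: Check 17 ≤ 62.5000? Yes ✓.

K = 10/4, Plünnecke-Ruzsa bound K³|A| ≈ 62.5000, |3A| = 17, inequality holds.


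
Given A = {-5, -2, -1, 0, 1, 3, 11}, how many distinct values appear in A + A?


A + A = {a + a' : a, a' ∈ A}; |A| = 7.
General bounds: 2|A| - 1 ≤ |A + A| ≤ |A|(|A|+1)/2, i.e. 13 ≤ |A + A| ≤ 28.
Lower bound 2|A|-1 is attained iff A is an arithmetic progression.
Enumerate sums a + a' for a ≤ a' (symmetric, so this suffices):
a = -5: -5+-5=-10, -5+-2=-7, -5+-1=-6, -5+0=-5, -5+1=-4, -5+3=-2, -5+11=6
a = -2: -2+-2=-4, -2+-1=-3, -2+0=-2, -2+1=-1, -2+3=1, -2+11=9
a = -1: -1+-1=-2, -1+0=-1, -1+1=0, -1+3=2, -1+11=10
a = 0: 0+0=0, 0+1=1, 0+3=3, 0+11=11
a = 1: 1+1=2, 1+3=4, 1+11=12
a = 3: 3+3=6, 3+11=14
a = 11: 11+11=22
Distinct sums: {-10, -7, -6, -5, -4, -3, -2, -1, 0, 1, 2, 3, 4, 6, 9, 10, 11, 12, 14, 22}
|A + A| = 20

|A + A| = 20


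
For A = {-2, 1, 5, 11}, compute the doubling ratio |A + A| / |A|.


|A| = 4.
Compute A + A by enumerating all 16 pairs.
A + A = {-4, -1, 2, 3, 6, 9, 10, 12, 16, 22}, so |A + A| = 10.
K = |A + A| / |A| = 10/4 = 5/2 ≈ 2.5000.
Reference: AP of size 4 gives K = 7/4 ≈ 1.7500; a fully generic set of size 4 gives K ≈ 2.5000.

|A| = 4, |A + A| = 10, K = 10/4 = 5/2.


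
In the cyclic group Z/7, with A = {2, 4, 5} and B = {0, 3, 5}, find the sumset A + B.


Work in Z/7Z: reduce every sum a + b modulo 7.
Enumerate all 9 pairs:
a = 2: 2+0=2, 2+3=5, 2+5=0
a = 4: 4+0=4, 4+3=0, 4+5=2
a = 5: 5+0=5, 5+3=1, 5+5=3
Distinct residues collected: {0, 1, 2, 3, 4, 5}
|A + B| = 6 (out of 7 total residues).

A + B = {0, 1, 2, 3, 4, 5}


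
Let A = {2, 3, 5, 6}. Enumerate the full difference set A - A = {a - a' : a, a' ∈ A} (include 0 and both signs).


A - A = {a - a' : a, a' ∈ A}.
Compute a - a' for each ordered pair (a, a'):
a = 2: 2-2=0, 2-3=-1, 2-5=-3, 2-6=-4
a = 3: 3-2=1, 3-3=0, 3-5=-2, 3-6=-3
a = 5: 5-2=3, 5-3=2, 5-5=0, 5-6=-1
a = 6: 6-2=4, 6-3=3, 6-5=1, 6-6=0
Collecting distinct values (and noting 0 appears from a-a):
A - A = {-4, -3, -2, -1, 0, 1, 2, 3, 4}
|A - A| = 9

A - A = {-4, -3, -2, -1, 0, 1, 2, 3, 4}


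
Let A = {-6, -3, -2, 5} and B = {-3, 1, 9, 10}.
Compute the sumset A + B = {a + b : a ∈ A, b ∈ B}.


A + B = {a + b : a ∈ A, b ∈ B}.
Enumerate all |A|·|B| = 4·4 = 16 pairs (a, b) and collect distinct sums.
a = -6: -6+-3=-9, -6+1=-5, -6+9=3, -6+10=4
a = -3: -3+-3=-6, -3+1=-2, -3+9=6, -3+10=7
a = -2: -2+-3=-5, -2+1=-1, -2+9=7, -2+10=8
a = 5: 5+-3=2, 5+1=6, 5+9=14, 5+10=15
Collecting distinct sums: A + B = {-9, -6, -5, -2, -1, 2, 3, 4, 6, 7, 8, 14, 15}
|A + B| = 13

A + B = {-9, -6, -5, -2, -1, 2, 3, 4, 6, 7, 8, 14, 15}


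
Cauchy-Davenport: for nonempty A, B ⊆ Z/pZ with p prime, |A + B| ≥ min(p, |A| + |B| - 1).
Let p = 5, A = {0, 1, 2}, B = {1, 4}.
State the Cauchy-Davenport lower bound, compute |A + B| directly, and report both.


Cauchy-Davenport: |A + B| ≥ min(p, |A| + |B| - 1) for A, B nonempty in Z/pZ.
|A| = 3, |B| = 2, p = 5.
CD lower bound = min(5, 3 + 2 - 1) = min(5, 4) = 4.
Compute A + B mod 5 directly:
a = 0: 0+1=1, 0+4=4
a = 1: 1+1=2, 1+4=0
a = 2: 2+1=3, 2+4=1
A + B = {0, 1, 2, 3, 4}, so |A + B| = 5.
Verify: 5 ≥ 4? Yes ✓.

CD lower bound = 4, actual |A + B| = 5.


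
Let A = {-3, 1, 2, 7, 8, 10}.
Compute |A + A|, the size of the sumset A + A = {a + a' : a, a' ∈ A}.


A + A = {a + a' : a, a' ∈ A}; |A| = 6.
General bounds: 2|A| - 1 ≤ |A + A| ≤ |A|(|A|+1)/2, i.e. 11 ≤ |A + A| ≤ 21.
Lower bound 2|A|-1 is attained iff A is an arithmetic progression.
Enumerate sums a + a' for a ≤ a' (symmetric, so this suffices):
a = -3: -3+-3=-6, -3+1=-2, -3+2=-1, -3+7=4, -3+8=5, -3+10=7
a = 1: 1+1=2, 1+2=3, 1+7=8, 1+8=9, 1+10=11
a = 2: 2+2=4, 2+7=9, 2+8=10, 2+10=12
a = 7: 7+7=14, 7+8=15, 7+10=17
a = 8: 8+8=16, 8+10=18
a = 10: 10+10=20
Distinct sums: {-6, -2, -1, 2, 3, 4, 5, 7, 8, 9, 10, 11, 12, 14, 15, 16, 17, 18, 20}
|A + A| = 19

|A + A| = 19


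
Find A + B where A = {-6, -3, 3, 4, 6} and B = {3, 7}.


A + B = {a + b : a ∈ A, b ∈ B}.
Enumerate all |A|·|B| = 5·2 = 10 pairs (a, b) and collect distinct sums.
a = -6: -6+3=-3, -6+7=1
a = -3: -3+3=0, -3+7=4
a = 3: 3+3=6, 3+7=10
a = 4: 4+3=7, 4+7=11
a = 6: 6+3=9, 6+7=13
Collecting distinct sums: A + B = {-3, 0, 1, 4, 6, 7, 9, 10, 11, 13}
|A + B| = 10

A + B = {-3, 0, 1, 4, 6, 7, 9, 10, 11, 13}


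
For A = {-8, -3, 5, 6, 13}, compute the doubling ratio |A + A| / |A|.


|A| = 5.
Compute A + A by enumerating all 25 pairs.
A + A = {-16, -11, -6, -3, -2, 2, 3, 5, 10, 11, 12, 18, 19, 26}, so |A + A| = 14.
K = |A + A| / |A| = 14/5 (already in lowest terms) ≈ 2.8000.
Reference: AP of size 5 gives K = 9/5 ≈ 1.8000; a fully generic set of size 5 gives K ≈ 3.0000.

|A| = 5, |A + A| = 14, K = 14/5.


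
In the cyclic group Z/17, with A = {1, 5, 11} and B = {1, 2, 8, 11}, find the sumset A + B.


Work in Z/17Z: reduce every sum a + b modulo 17.
Enumerate all 12 pairs:
a = 1: 1+1=2, 1+2=3, 1+8=9, 1+11=12
a = 5: 5+1=6, 5+2=7, 5+8=13, 5+11=16
a = 11: 11+1=12, 11+2=13, 11+8=2, 11+11=5
Distinct residues collected: {2, 3, 5, 6, 7, 9, 12, 13, 16}
|A + B| = 9 (out of 17 total residues).

A + B = {2, 3, 5, 6, 7, 9, 12, 13, 16}


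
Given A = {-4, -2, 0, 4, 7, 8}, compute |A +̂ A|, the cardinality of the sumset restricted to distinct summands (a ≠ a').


Restricted sumset: A +̂ A = {a + a' : a ∈ A, a' ∈ A, a ≠ a'}.
Equivalently, take A + A and drop any sum 2a that is achievable ONLY as a + a for a ∈ A (i.e. sums representable only with equal summands).
Enumerate pairs (a, a') with a < a' (symmetric, so each unordered pair gives one sum; this covers all a ≠ a'):
  -4 + -2 = -6
  -4 + 0 = -4
  -4 + 4 = 0
  -4 + 7 = 3
  -4 + 8 = 4
  -2 + 0 = -2
  -2 + 4 = 2
  -2 + 7 = 5
  -2 + 8 = 6
  0 + 4 = 4
  0 + 7 = 7
  0 + 8 = 8
  4 + 7 = 11
  4 + 8 = 12
  7 + 8 = 15
Collected distinct sums: {-6, -4, -2, 0, 2, 3, 4, 5, 6, 7, 8, 11, 12, 15}
|A +̂ A| = 14
(Reference bound: |A +̂ A| ≥ 2|A| - 3 for |A| ≥ 2, with |A| = 6 giving ≥ 9.)

|A +̂ A| = 14


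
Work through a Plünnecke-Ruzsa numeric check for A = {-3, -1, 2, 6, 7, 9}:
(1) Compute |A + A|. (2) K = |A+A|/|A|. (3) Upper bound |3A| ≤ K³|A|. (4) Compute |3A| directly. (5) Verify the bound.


|A| = 6.
Step 1: Compute A + A by enumerating all 36 pairs.
A + A = {-6, -4, -2, -1, 1, 3, 4, 5, 6, 8, 9, 11, 12, 13, 14, 15, 16, 18}, so |A + A| = 18.
Step 2: Doubling constant K = |A + A|/|A| = 18/6 = 18/6 ≈ 3.0000.
Step 3: Plünnecke-Ruzsa gives |3A| ≤ K³·|A| = (3.0000)³ · 6 ≈ 162.0000.
Step 4: Compute 3A = A + A + A directly by enumerating all triples (a,b,c) ∈ A³; |3A| = 33.
Step 5: Check 33 ≤ 162.0000? Yes ✓.

K = 18/6, Plünnecke-Ruzsa bound K³|A| ≈ 162.0000, |3A| = 33, inequality holds.


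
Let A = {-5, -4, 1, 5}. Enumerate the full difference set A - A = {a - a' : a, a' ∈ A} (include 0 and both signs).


A - A = {a - a' : a, a' ∈ A}.
Compute a - a' for each ordered pair (a, a'):
a = -5: -5--5=0, -5--4=-1, -5-1=-6, -5-5=-10
a = -4: -4--5=1, -4--4=0, -4-1=-5, -4-5=-9
a = 1: 1--5=6, 1--4=5, 1-1=0, 1-5=-4
a = 5: 5--5=10, 5--4=9, 5-1=4, 5-5=0
Collecting distinct values (and noting 0 appears from a-a):
A - A = {-10, -9, -6, -5, -4, -1, 0, 1, 4, 5, 6, 9, 10}
|A - A| = 13

A - A = {-10, -9, -6, -5, -4, -1, 0, 1, 4, 5, 6, 9, 10}


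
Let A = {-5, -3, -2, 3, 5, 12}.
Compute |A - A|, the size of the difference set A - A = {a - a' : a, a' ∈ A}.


A - A = {a - a' : a, a' ∈ A}; |A| = 6.
Bounds: 2|A|-1 ≤ |A - A| ≤ |A|² - |A| + 1, i.e. 11 ≤ |A - A| ≤ 31.
Note: 0 ∈ A - A always (from a - a). The set is symmetric: if d ∈ A - A then -d ∈ A - A.
Enumerate nonzero differences d = a - a' with a > a' (then include -d):
Positive differences: {1, 2, 3, 5, 6, 7, 8, 9, 10, 14, 15, 17}
Full difference set: {0} ∪ (positive diffs) ∪ (negative diffs).
|A - A| = 1 + 2·12 = 25 (matches direct enumeration: 25).

|A - A| = 25


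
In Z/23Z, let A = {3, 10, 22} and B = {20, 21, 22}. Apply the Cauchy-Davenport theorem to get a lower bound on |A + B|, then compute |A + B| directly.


Cauchy-Davenport: |A + B| ≥ min(p, |A| + |B| - 1) for A, B nonempty in Z/pZ.
|A| = 3, |B| = 3, p = 23.
CD lower bound = min(23, 3 + 3 - 1) = min(23, 5) = 5.
Compute A + B mod 23 directly:
a = 3: 3+20=0, 3+21=1, 3+22=2
a = 10: 10+20=7, 10+21=8, 10+22=9
a = 22: 22+20=19, 22+21=20, 22+22=21
A + B = {0, 1, 2, 7, 8, 9, 19, 20, 21}, so |A + B| = 9.
Verify: 9 ≥ 5? Yes ✓.

CD lower bound = 5, actual |A + B| = 9.


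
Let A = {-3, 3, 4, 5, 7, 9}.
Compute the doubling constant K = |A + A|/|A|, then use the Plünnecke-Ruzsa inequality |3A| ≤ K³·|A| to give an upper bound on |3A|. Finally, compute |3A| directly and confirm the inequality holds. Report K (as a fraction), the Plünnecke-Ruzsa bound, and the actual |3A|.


|A| = 6.
Step 1: Compute A + A by enumerating all 36 pairs.
A + A = {-6, 0, 1, 2, 4, 6, 7, 8, 9, 10, 11, 12, 13, 14, 16, 18}, so |A + A| = 16.
Step 2: Doubling constant K = |A + A|/|A| = 16/6 = 16/6 ≈ 2.6667.
Step 3: Plünnecke-Ruzsa gives |3A| ≤ K³·|A| = (2.6667)³ · 6 ≈ 113.7778.
Step 4: Compute 3A = A + A + A directly by enumerating all triples (a,b,c) ∈ A³; |3A| = 28.
Step 5: Check 28 ≤ 113.7778? Yes ✓.

K = 16/6, Plünnecke-Ruzsa bound K³|A| ≈ 113.7778, |3A| = 28, inequality holds.


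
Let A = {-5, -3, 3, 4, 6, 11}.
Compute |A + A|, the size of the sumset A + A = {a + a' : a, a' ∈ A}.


A + A = {a + a' : a, a' ∈ A}; |A| = 6.
General bounds: 2|A| - 1 ≤ |A + A| ≤ |A|(|A|+1)/2, i.e. 11 ≤ |A + A| ≤ 21.
Lower bound 2|A|-1 is attained iff A is an arithmetic progression.
Enumerate sums a + a' for a ≤ a' (symmetric, so this suffices):
a = -5: -5+-5=-10, -5+-3=-8, -5+3=-2, -5+4=-1, -5+6=1, -5+11=6
a = -3: -3+-3=-6, -3+3=0, -3+4=1, -3+6=3, -3+11=8
a = 3: 3+3=6, 3+4=7, 3+6=9, 3+11=14
a = 4: 4+4=8, 4+6=10, 4+11=15
a = 6: 6+6=12, 6+11=17
a = 11: 11+11=22
Distinct sums: {-10, -8, -6, -2, -1, 0, 1, 3, 6, 7, 8, 9, 10, 12, 14, 15, 17, 22}
|A + A| = 18

|A + A| = 18


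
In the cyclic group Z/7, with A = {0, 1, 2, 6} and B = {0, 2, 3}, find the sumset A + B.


Work in Z/7Z: reduce every sum a + b modulo 7.
Enumerate all 12 pairs:
a = 0: 0+0=0, 0+2=2, 0+3=3
a = 1: 1+0=1, 1+2=3, 1+3=4
a = 2: 2+0=2, 2+2=4, 2+3=5
a = 6: 6+0=6, 6+2=1, 6+3=2
Distinct residues collected: {0, 1, 2, 3, 4, 5, 6}
|A + B| = 7 (out of 7 total residues).

A + B = {0, 1, 2, 3, 4, 5, 6}


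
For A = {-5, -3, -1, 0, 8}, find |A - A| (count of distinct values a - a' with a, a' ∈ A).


A - A = {a - a' : a, a' ∈ A}; |A| = 5.
Bounds: 2|A|-1 ≤ |A - A| ≤ |A|² - |A| + 1, i.e. 9 ≤ |A - A| ≤ 21.
Note: 0 ∈ A - A always (from a - a). The set is symmetric: if d ∈ A - A then -d ∈ A - A.
Enumerate nonzero differences d = a - a' with a > a' (then include -d):
Positive differences: {1, 2, 3, 4, 5, 8, 9, 11, 13}
Full difference set: {0} ∪ (positive diffs) ∪ (negative diffs).
|A - A| = 1 + 2·9 = 19 (matches direct enumeration: 19).

|A - A| = 19


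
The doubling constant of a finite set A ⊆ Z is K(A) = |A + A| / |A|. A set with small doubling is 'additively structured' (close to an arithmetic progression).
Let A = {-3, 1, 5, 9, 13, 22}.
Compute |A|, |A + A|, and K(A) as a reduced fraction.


|A| = 6.
Compute A + A by enumerating all 36 pairs.
A + A = {-6, -2, 2, 6, 10, 14, 18, 19, 22, 23, 26, 27, 31, 35, 44}, so |A + A| = 15.
K = |A + A| / |A| = 15/6 = 5/2 ≈ 2.5000.
Reference: AP of size 6 gives K = 11/6 ≈ 1.8333; a fully generic set of size 6 gives K ≈ 3.5000.

|A| = 6, |A + A| = 15, K = 15/6 = 5/2.


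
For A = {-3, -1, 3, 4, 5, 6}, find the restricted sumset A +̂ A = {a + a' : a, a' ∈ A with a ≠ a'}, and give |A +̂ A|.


Restricted sumset: A +̂ A = {a + a' : a ∈ A, a' ∈ A, a ≠ a'}.
Equivalently, take A + A and drop any sum 2a that is achievable ONLY as a + a for a ∈ A (i.e. sums representable only with equal summands).
Enumerate pairs (a, a') with a < a' (symmetric, so each unordered pair gives one sum; this covers all a ≠ a'):
  -3 + -1 = -4
  -3 + 3 = 0
  -3 + 4 = 1
  -3 + 5 = 2
  -3 + 6 = 3
  -1 + 3 = 2
  -1 + 4 = 3
  -1 + 5 = 4
  -1 + 6 = 5
  3 + 4 = 7
  3 + 5 = 8
  3 + 6 = 9
  4 + 5 = 9
  4 + 6 = 10
  5 + 6 = 11
Collected distinct sums: {-4, 0, 1, 2, 3, 4, 5, 7, 8, 9, 10, 11}
|A +̂ A| = 12
(Reference bound: |A +̂ A| ≥ 2|A| - 3 for |A| ≥ 2, with |A| = 6 giving ≥ 9.)

|A +̂ A| = 12


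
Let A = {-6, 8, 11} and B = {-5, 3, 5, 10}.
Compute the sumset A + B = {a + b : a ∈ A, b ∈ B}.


A + B = {a + b : a ∈ A, b ∈ B}.
Enumerate all |A|·|B| = 3·4 = 12 pairs (a, b) and collect distinct sums.
a = -6: -6+-5=-11, -6+3=-3, -6+5=-1, -6+10=4
a = 8: 8+-5=3, 8+3=11, 8+5=13, 8+10=18
a = 11: 11+-5=6, 11+3=14, 11+5=16, 11+10=21
Collecting distinct sums: A + B = {-11, -3, -1, 3, 4, 6, 11, 13, 14, 16, 18, 21}
|A + B| = 12

A + B = {-11, -3, -1, 3, 4, 6, 11, 13, 14, 16, 18, 21}


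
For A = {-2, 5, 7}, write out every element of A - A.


A - A = {a - a' : a, a' ∈ A}.
Compute a - a' for each ordered pair (a, a'):
a = -2: -2--2=0, -2-5=-7, -2-7=-9
a = 5: 5--2=7, 5-5=0, 5-7=-2
a = 7: 7--2=9, 7-5=2, 7-7=0
Collecting distinct values (and noting 0 appears from a-a):
A - A = {-9, -7, -2, 0, 2, 7, 9}
|A - A| = 7

A - A = {-9, -7, -2, 0, 2, 7, 9}


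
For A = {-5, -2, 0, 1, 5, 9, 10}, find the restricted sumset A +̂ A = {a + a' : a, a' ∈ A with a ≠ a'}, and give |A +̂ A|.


Restricted sumset: A +̂ A = {a + a' : a ∈ A, a' ∈ A, a ≠ a'}.
Equivalently, take A + A and drop any sum 2a that is achievable ONLY as a + a for a ∈ A (i.e. sums representable only with equal summands).
Enumerate pairs (a, a') with a < a' (symmetric, so each unordered pair gives one sum; this covers all a ≠ a'):
  -5 + -2 = -7
  -5 + 0 = -5
  -5 + 1 = -4
  -5 + 5 = 0
  -5 + 9 = 4
  -5 + 10 = 5
  -2 + 0 = -2
  -2 + 1 = -1
  -2 + 5 = 3
  -2 + 9 = 7
  -2 + 10 = 8
  0 + 1 = 1
  0 + 5 = 5
  0 + 9 = 9
  0 + 10 = 10
  1 + 5 = 6
  1 + 9 = 10
  1 + 10 = 11
  5 + 9 = 14
  5 + 10 = 15
  9 + 10 = 19
Collected distinct sums: {-7, -5, -4, -2, -1, 0, 1, 3, 4, 5, 6, 7, 8, 9, 10, 11, 14, 15, 19}
|A +̂ A| = 19
(Reference bound: |A +̂ A| ≥ 2|A| - 3 for |A| ≥ 2, with |A| = 7 giving ≥ 11.)

|A +̂ A| = 19


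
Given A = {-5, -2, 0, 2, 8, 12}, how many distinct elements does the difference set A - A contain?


A - A = {a - a' : a, a' ∈ A}; |A| = 6.
Bounds: 2|A|-1 ≤ |A - A| ≤ |A|² - |A| + 1, i.e. 11 ≤ |A - A| ≤ 31.
Note: 0 ∈ A - A always (from a - a). The set is symmetric: if d ∈ A - A then -d ∈ A - A.
Enumerate nonzero differences d = a - a' with a > a' (then include -d):
Positive differences: {2, 3, 4, 5, 6, 7, 8, 10, 12, 13, 14, 17}
Full difference set: {0} ∪ (positive diffs) ∪ (negative diffs).
|A - A| = 1 + 2·12 = 25 (matches direct enumeration: 25).

|A - A| = 25


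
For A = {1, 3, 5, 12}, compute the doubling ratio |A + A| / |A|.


|A| = 4.
Compute A + A by enumerating all 16 pairs.
A + A = {2, 4, 6, 8, 10, 13, 15, 17, 24}, so |A + A| = 9.
K = |A + A| / |A| = 9/4 (already in lowest terms) ≈ 2.2500.
Reference: AP of size 4 gives K = 7/4 ≈ 1.7500; a fully generic set of size 4 gives K ≈ 2.5000.

|A| = 4, |A + A| = 9, K = 9/4.


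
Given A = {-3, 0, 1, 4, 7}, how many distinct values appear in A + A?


A + A = {a + a' : a, a' ∈ A}; |A| = 5.
General bounds: 2|A| - 1 ≤ |A + A| ≤ |A|(|A|+1)/2, i.e. 9 ≤ |A + A| ≤ 15.
Lower bound 2|A|-1 is attained iff A is an arithmetic progression.
Enumerate sums a + a' for a ≤ a' (symmetric, so this suffices):
a = -3: -3+-3=-6, -3+0=-3, -3+1=-2, -3+4=1, -3+7=4
a = 0: 0+0=0, 0+1=1, 0+4=4, 0+7=7
a = 1: 1+1=2, 1+4=5, 1+7=8
a = 4: 4+4=8, 4+7=11
a = 7: 7+7=14
Distinct sums: {-6, -3, -2, 0, 1, 2, 4, 5, 7, 8, 11, 14}
|A + A| = 12

|A + A| = 12


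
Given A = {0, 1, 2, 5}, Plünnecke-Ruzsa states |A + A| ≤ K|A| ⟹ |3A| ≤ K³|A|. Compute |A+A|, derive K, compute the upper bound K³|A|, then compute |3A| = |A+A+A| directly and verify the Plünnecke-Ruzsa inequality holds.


|A| = 4.
Step 1: Compute A + A by enumerating all 16 pairs.
A + A = {0, 1, 2, 3, 4, 5, 6, 7, 10}, so |A + A| = 9.
Step 2: Doubling constant K = |A + A|/|A| = 9/4 = 9/4 ≈ 2.2500.
Step 3: Plünnecke-Ruzsa gives |3A| ≤ K³·|A| = (2.2500)³ · 4 ≈ 45.5625.
Step 4: Compute 3A = A + A + A directly by enumerating all triples (a,b,c) ∈ A³; |3A| = 14.
Step 5: Check 14 ≤ 45.5625? Yes ✓.

K = 9/4, Plünnecke-Ruzsa bound K³|A| ≈ 45.5625, |3A| = 14, inequality holds.


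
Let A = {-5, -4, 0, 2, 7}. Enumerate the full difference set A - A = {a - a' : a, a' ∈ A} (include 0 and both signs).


A - A = {a - a' : a, a' ∈ A}.
Compute a - a' for each ordered pair (a, a'):
a = -5: -5--5=0, -5--4=-1, -5-0=-5, -5-2=-7, -5-7=-12
a = -4: -4--5=1, -4--4=0, -4-0=-4, -4-2=-6, -4-7=-11
a = 0: 0--5=5, 0--4=4, 0-0=0, 0-2=-2, 0-7=-7
a = 2: 2--5=7, 2--4=6, 2-0=2, 2-2=0, 2-7=-5
a = 7: 7--5=12, 7--4=11, 7-0=7, 7-2=5, 7-7=0
Collecting distinct values (and noting 0 appears from a-a):
A - A = {-12, -11, -7, -6, -5, -4, -2, -1, 0, 1, 2, 4, 5, 6, 7, 11, 12}
|A - A| = 17

A - A = {-12, -11, -7, -6, -5, -4, -2, -1, 0, 1, 2, 4, 5, 6, 7, 11, 12}


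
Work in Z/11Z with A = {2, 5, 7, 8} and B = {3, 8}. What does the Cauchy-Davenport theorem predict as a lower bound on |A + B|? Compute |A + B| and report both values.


Cauchy-Davenport: |A + B| ≥ min(p, |A| + |B| - 1) for A, B nonempty in Z/pZ.
|A| = 4, |B| = 2, p = 11.
CD lower bound = min(11, 4 + 2 - 1) = min(11, 5) = 5.
Compute A + B mod 11 directly:
a = 2: 2+3=5, 2+8=10
a = 5: 5+3=8, 5+8=2
a = 7: 7+3=10, 7+8=4
a = 8: 8+3=0, 8+8=5
A + B = {0, 2, 4, 5, 8, 10}, so |A + B| = 6.
Verify: 6 ≥ 5? Yes ✓.

CD lower bound = 5, actual |A + B| = 6.


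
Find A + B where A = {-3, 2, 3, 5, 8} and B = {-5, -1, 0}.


A + B = {a + b : a ∈ A, b ∈ B}.
Enumerate all |A|·|B| = 5·3 = 15 pairs (a, b) and collect distinct sums.
a = -3: -3+-5=-8, -3+-1=-4, -3+0=-3
a = 2: 2+-5=-3, 2+-1=1, 2+0=2
a = 3: 3+-5=-2, 3+-1=2, 3+0=3
a = 5: 5+-5=0, 5+-1=4, 5+0=5
a = 8: 8+-5=3, 8+-1=7, 8+0=8
Collecting distinct sums: A + B = {-8, -4, -3, -2, 0, 1, 2, 3, 4, 5, 7, 8}
|A + B| = 12

A + B = {-8, -4, -3, -2, 0, 1, 2, 3, 4, 5, 7, 8}


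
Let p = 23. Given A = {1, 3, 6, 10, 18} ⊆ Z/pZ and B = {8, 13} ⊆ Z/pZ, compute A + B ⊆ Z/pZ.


Work in Z/23Z: reduce every sum a + b modulo 23.
Enumerate all 10 pairs:
a = 1: 1+8=9, 1+13=14
a = 3: 3+8=11, 3+13=16
a = 6: 6+8=14, 6+13=19
a = 10: 10+8=18, 10+13=0
a = 18: 18+8=3, 18+13=8
Distinct residues collected: {0, 3, 8, 9, 11, 14, 16, 18, 19}
|A + B| = 9 (out of 23 total residues).

A + B = {0, 3, 8, 9, 11, 14, 16, 18, 19}


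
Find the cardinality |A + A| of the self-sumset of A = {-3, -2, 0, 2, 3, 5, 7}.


A + A = {a + a' : a, a' ∈ A}; |A| = 7.
General bounds: 2|A| - 1 ≤ |A + A| ≤ |A|(|A|+1)/2, i.e. 13 ≤ |A + A| ≤ 28.
Lower bound 2|A|-1 is attained iff A is an arithmetic progression.
Enumerate sums a + a' for a ≤ a' (symmetric, so this suffices):
a = -3: -3+-3=-6, -3+-2=-5, -3+0=-3, -3+2=-1, -3+3=0, -3+5=2, -3+7=4
a = -2: -2+-2=-4, -2+0=-2, -2+2=0, -2+3=1, -2+5=3, -2+7=5
a = 0: 0+0=0, 0+2=2, 0+3=3, 0+5=5, 0+7=7
a = 2: 2+2=4, 2+3=5, 2+5=7, 2+7=9
a = 3: 3+3=6, 3+5=8, 3+7=10
a = 5: 5+5=10, 5+7=12
a = 7: 7+7=14
Distinct sums: {-6, -5, -4, -3, -2, -1, 0, 1, 2, 3, 4, 5, 6, 7, 8, 9, 10, 12, 14}
|A + A| = 19

|A + A| = 19


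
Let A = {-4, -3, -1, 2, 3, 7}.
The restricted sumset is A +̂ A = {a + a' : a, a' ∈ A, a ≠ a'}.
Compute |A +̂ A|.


Restricted sumset: A +̂ A = {a + a' : a ∈ A, a' ∈ A, a ≠ a'}.
Equivalently, take A + A and drop any sum 2a that is achievable ONLY as a + a for a ∈ A (i.e. sums representable only with equal summands).
Enumerate pairs (a, a') with a < a' (symmetric, so each unordered pair gives one sum; this covers all a ≠ a'):
  -4 + -3 = -7
  -4 + -1 = -5
  -4 + 2 = -2
  -4 + 3 = -1
  -4 + 7 = 3
  -3 + -1 = -4
  -3 + 2 = -1
  -3 + 3 = 0
  -3 + 7 = 4
  -1 + 2 = 1
  -1 + 3 = 2
  -1 + 7 = 6
  2 + 3 = 5
  2 + 7 = 9
  3 + 7 = 10
Collected distinct sums: {-7, -5, -4, -2, -1, 0, 1, 2, 3, 4, 5, 6, 9, 10}
|A +̂ A| = 14
(Reference bound: |A +̂ A| ≥ 2|A| - 3 for |A| ≥ 2, with |A| = 6 giving ≥ 9.)

|A +̂ A| = 14


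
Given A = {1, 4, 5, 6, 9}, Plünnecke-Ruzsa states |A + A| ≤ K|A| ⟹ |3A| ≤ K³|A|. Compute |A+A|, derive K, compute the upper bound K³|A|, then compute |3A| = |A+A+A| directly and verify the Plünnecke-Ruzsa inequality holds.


|A| = 5.
Step 1: Compute A + A by enumerating all 25 pairs.
A + A = {2, 5, 6, 7, 8, 9, 10, 11, 12, 13, 14, 15, 18}, so |A + A| = 13.
Step 2: Doubling constant K = |A + A|/|A| = 13/5 = 13/5 ≈ 2.6000.
Step 3: Plünnecke-Ruzsa gives |3A| ≤ K³·|A| = (2.6000)³ · 5 ≈ 87.8800.
Step 4: Compute 3A = A + A + A directly by enumerating all triples (a,b,c) ∈ A³; |3A| = 21.
Step 5: Check 21 ≤ 87.8800? Yes ✓.

K = 13/5, Plünnecke-Ruzsa bound K³|A| ≈ 87.8800, |3A| = 21, inequality holds.


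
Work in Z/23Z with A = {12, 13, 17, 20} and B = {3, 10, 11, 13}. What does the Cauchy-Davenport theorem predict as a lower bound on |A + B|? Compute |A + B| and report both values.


Cauchy-Davenport: |A + B| ≥ min(p, |A| + |B| - 1) for A, B nonempty in Z/pZ.
|A| = 4, |B| = 4, p = 23.
CD lower bound = min(23, 4 + 4 - 1) = min(23, 7) = 7.
Compute A + B mod 23 directly:
a = 12: 12+3=15, 12+10=22, 12+11=0, 12+13=2
a = 13: 13+3=16, 13+10=0, 13+11=1, 13+13=3
a = 17: 17+3=20, 17+10=4, 17+11=5, 17+13=7
a = 20: 20+3=0, 20+10=7, 20+11=8, 20+13=10
A + B = {0, 1, 2, 3, 4, 5, 7, 8, 10, 15, 16, 20, 22}, so |A + B| = 13.
Verify: 13 ≥ 7? Yes ✓.

CD lower bound = 7, actual |A + B| = 13.


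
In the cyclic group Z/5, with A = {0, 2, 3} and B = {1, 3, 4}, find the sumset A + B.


Work in Z/5Z: reduce every sum a + b modulo 5.
Enumerate all 9 pairs:
a = 0: 0+1=1, 0+3=3, 0+4=4
a = 2: 2+1=3, 2+3=0, 2+4=1
a = 3: 3+1=4, 3+3=1, 3+4=2
Distinct residues collected: {0, 1, 2, 3, 4}
|A + B| = 5 (out of 5 total residues).

A + B = {0, 1, 2, 3, 4}


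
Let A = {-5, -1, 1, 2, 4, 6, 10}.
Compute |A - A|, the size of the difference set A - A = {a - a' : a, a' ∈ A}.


A - A = {a - a' : a, a' ∈ A}; |A| = 7.
Bounds: 2|A|-1 ≤ |A - A| ≤ |A|² - |A| + 1, i.e. 13 ≤ |A - A| ≤ 43.
Note: 0 ∈ A - A always (from a - a). The set is symmetric: if d ∈ A - A then -d ∈ A - A.
Enumerate nonzero differences d = a - a' with a > a' (then include -d):
Positive differences: {1, 2, 3, 4, 5, 6, 7, 8, 9, 11, 15}
Full difference set: {0} ∪ (positive diffs) ∪ (negative diffs).
|A - A| = 1 + 2·11 = 23 (matches direct enumeration: 23).

|A - A| = 23


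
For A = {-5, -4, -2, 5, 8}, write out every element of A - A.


A - A = {a - a' : a, a' ∈ A}.
Compute a - a' for each ordered pair (a, a'):
a = -5: -5--5=0, -5--4=-1, -5--2=-3, -5-5=-10, -5-8=-13
a = -4: -4--5=1, -4--4=0, -4--2=-2, -4-5=-9, -4-8=-12
a = -2: -2--5=3, -2--4=2, -2--2=0, -2-5=-7, -2-8=-10
a = 5: 5--5=10, 5--4=9, 5--2=7, 5-5=0, 5-8=-3
a = 8: 8--5=13, 8--4=12, 8--2=10, 8-5=3, 8-8=0
Collecting distinct values (and noting 0 appears from a-a):
A - A = {-13, -12, -10, -9, -7, -3, -2, -1, 0, 1, 2, 3, 7, 9, 10, 12, 13}
|A - A| = 17

A - A = {-13, -12, -10, -9, -7, -3, -2, -1, 0, 1, 2, 3, 7, 9, 10, 12, 13}


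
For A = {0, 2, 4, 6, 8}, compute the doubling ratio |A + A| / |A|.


|A| = 5.
Compute A + A by enumerating all 25 pairs.
A + A = {0, 2, 4, 6, 8, 10, 12, 14, 16}, so |A + A| = 9.
K = |A + A| / |A| = 9/5 (already in lowest terms) ≈ 1.8000.
Reference: AP of size 5 gives K = 9/5 ≈ 1.8000; a fully generic set of size 5 gives K ≈ 3.0000.

|A| = 5, |A + A| = 9, K = 9/5.


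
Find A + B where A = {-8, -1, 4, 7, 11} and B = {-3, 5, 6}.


A + B = {a + b : a ∈ A, b ∈ B}.
Enumerate all |A|·|B| = 5·3 = 15 pairs (a, b) and collect distinct sums.
a = -8: -8+-3=-11, -8+5=-3, -8+6=-2
a = -1: -1+-3=-4, -1+5=4, -1+6=5
a = 4: 4+-3=1, 4+5=9, 4+6=10
a = 7: 7+-3=4, 7+5=12, 7+6=13
a = 11: 11+-3=8, 11+5=16, 11+6=17
Collecting distinct sums: A + B = {-11, -4, -3, -2, 1, 4, 5, 8, 9, 10, 12, 13, 16, 17}
|A + B| = 14

A + B = {-11, -4, -3, -2, 1, 4, 5, 8, 9, 10, 12, 13, 16, 17}


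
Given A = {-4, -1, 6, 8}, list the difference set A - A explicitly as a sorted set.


A - A = {a - a' : a, a' ∈ A}.
Compute a - a' for each ordered pair (a, a'):
a = -4: -4--4=0, -4--1=-3, -4-6=-10, -4-8=-12
a = -1: -1--4=3, -1--1=0, -1-6=-7, -1-8=-9
a = 6: 6--4=10, 6--1=7, 6-6=0, 6-8=-2
a = 8: 8--4=12, 8--1=9, 8-6=2, 8-8=0
Collecting distinct values (and noting 0 appears from a-a):
A - A = {-12, -10, -9, -7, -3, -2, 0, 2, 3, 7, 9, 10, 12}
|A - A| = 13

A - A = {-12, -10, -9, -7, -3, -2, 0, 2, 3, 7, 9, 10, 12}


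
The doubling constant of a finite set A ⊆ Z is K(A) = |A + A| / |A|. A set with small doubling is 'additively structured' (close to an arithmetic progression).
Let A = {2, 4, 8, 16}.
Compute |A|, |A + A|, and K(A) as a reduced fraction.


|A| = 4.
Compute A + A by enumerating all 16 pairs.
A + A = {4, 6, 8, 10, 12, 16, 18, 20, 24, 32}, so |A + A| = 10.
K = |A + A| / |A| = 10/4 = 5/2 ≈ 2.5000.
Reference: AP of size 4 gives K = 7/4 ≈ 1.7500; a fully generic set of size 4 gives K ≈ 2.5000.

|A| = 4, |A + A| = 10, K = 10/4 = 5/2.


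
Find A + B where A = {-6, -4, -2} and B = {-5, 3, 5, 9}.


A + B = {a + b : a ∈ A, b ∈ B}.
Enumerate all |A|·|B| = 3·4 = 12 pairs (a, b) and collect distinct sums.
a = -6: -6+-5=-11, -6+3=-3, -6+5=-1, -6+9=3
a = -4: -4+-5=-9, -4+3=-1, -4+5=1, -4+9=5
a = -2: -2+-5=-7, -2+3=1, -2+5=3, -2+9=7
Collecting distinct sums: A + B = {-11, -9, -7, -3, -1, 1, 3, 5, 7}
|A + B| = 9

A + B = {-11, -9, -7, -3, -1, 1, 3, 5, 7}


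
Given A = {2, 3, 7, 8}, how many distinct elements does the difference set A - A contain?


A - A = {a - a' : a, a' ∈ A}; |A| = 4.
Bounds: 2|A|-1 ≤ |A - A| ≤ |A|² - |A| + 1, i.e. 7 ≤ |A - A| ≤ 13.
Note: 0 ∈ A - A always (from a - a). The set is symmetric: if d ∈ A - A then -d ∈ A - A.
Enumerate nonzero differences d = a - a' with a > a' (then include -d):
Positive differences: {1, 4, 5, 6}
Full difference set: {0} ∪ (positive diffs) ∪ (negative diffs).
|A - A| = 1 + 2·4 = 9 (matches direct enumeration: 9).

|A - A| = 9


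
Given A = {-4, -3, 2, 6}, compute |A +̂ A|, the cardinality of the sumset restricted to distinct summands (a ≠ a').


Restricted sumset: A +̂ A = {a + a' : a ∈ A, a' ∈ A, a ≠ a'}.
Equivalently, take A + A and drop any sum 2a that is achievable ONLY as a + a for a ∈ A (i.e. sums representable only with equal summands).
Enumerate pairs (a, a') with a < a' (symmetric, so each unordered pair gives one sum; this covers all a ≠ a'):
  -4 + -3 = -7
  -4 + 2 = -2
  -4 + 6 = 2
  -3 + 2 = -1
  -3 + 6 = 3
  2 + 6 = 8
Collected distinct sums: {-7, -2, -1, 2, 3, 8}
|A +̂ A| = 6
(Reference bound: |A +̂ A| ≥ 2|A| - 3 for |A| ≥ 2, with |A| = 4 giving ≥ 5.)

|A +̂ A| = 6


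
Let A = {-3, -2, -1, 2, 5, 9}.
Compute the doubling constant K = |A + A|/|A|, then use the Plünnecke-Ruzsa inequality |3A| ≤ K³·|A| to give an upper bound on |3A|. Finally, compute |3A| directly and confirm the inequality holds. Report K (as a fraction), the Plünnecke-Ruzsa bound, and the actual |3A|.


|A| = 6.
Step 1: Compute A + A by enumerating all 36 pairs.
A + A = {-6, -5, -4, -3, -2, -1, 0, 1, 2, 3, 4, 6, 7, 8, 10, 11, 14, 18}, so |A + A| = 18.
Step 2: Doubling constant K = |A + A|/|A| = 18/6 = 18/6 ≈ 3.0000.
Step 3: Plünnecke-Ruzsa gives |3A| ≤ K³·|A| = (3.0000)³ · 6 ≈ 162.0000.
Step 4: Compute 3A = A + A + A directly by enumerating all triples (a,b,c) ∈ A³; |3A| = 30.
Step 5: Check 30 ≤ 162.0000? Yes ✓.

K = 18/6, Plünnecke-Ruzsa bound K³|A| ≈ 162.0000, |3A| = 30, inequality holds.


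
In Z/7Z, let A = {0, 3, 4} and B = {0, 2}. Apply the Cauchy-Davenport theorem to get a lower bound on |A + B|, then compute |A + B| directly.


Cauchy-Davenport: |A + B| ≥ min(p, |A| + |B| - 1) for A, B nonempty in Z/pZ.
|A| = 3, |B| = 2, p = 7.
CD lower bound = min(7, 3 + 2 - 1) = min(7, 4) = 4.
Compute A + B mod 7 directly:
a = 0: 0+0=0, 0+2=2
a = 3: 3+0=3, 3+2=5
a = 4: 4+0=4, 4+2=6
A + B = {0, 2, 3, 4, 5, 6}, so |A + B| = 6.
Verify: 6 ≥ 4? Yes ✓.

CD lower bound = 4, actual |A + B| = 6.


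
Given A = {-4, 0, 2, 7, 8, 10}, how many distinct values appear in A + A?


A + A = {a + a' : a, a' ∈ A}; |A| = 6.
General bounds: 2|A| - 1 ≤ |A + A| ≤ |A|(|A|+1)/2, i.e. 11 ≤ |A + A| ≤ 21.
Lower bound 2|A|-1 is attained iff A is an arithmetic progression.
Enumerate sums a + a' for a ≤ a' (symmetric, so this suffices):
a = -4: -4+-4=-8, -4+0=-4, -4+2=-2, -4+7=3, -4+8=4, -4+10=6
a = 0: 0+0=0, 0+2=2, 0+7=7, 0+8=8, 0+10=10
a = 2: 2+2=4, 2+7=9, 2+8=10, 2+10=12
a = 7: 7+7=14, 7+8=15, 7+10=17
a = 8: 8+8=16, 8+10=18
a = 10: 10+10=20
Distinct sums: {-8, -4, -2, 0, 2, 3, 4, 6, 7, 8, 9, 10, 12, 14, 15, 16, 17, 18, 20}
|A + A| = 19

|A + A| = 19


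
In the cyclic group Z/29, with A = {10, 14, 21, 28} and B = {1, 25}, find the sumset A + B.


Work in Z/29Z: reduce every sum a + b modulo 29.
Enumerate all 8 pairs:
a = 10: 10+1=11, 10+25=6
a = 14: 14+1=15, 14+25=10
a = 21: 21+1=22, 21+25=17
a = 28: 28+1=0, 28+25=24
Distinct residues collected: {0, 6, 10, 11, 15, 17, 22, 24}
|A + B| = 8 (out of 29 total residues).

A + B = {0, 6, 10, 11, 15, 17, 22, 24}


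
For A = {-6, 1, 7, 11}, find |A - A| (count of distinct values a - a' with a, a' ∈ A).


A - A = {a - a' : a, a' ∈ A}; |A| = 4.
Bounds: 2|A|-1 ≤ |A - A| ≤ |A|² - |A| + 1, i.e. 7 ≤ |A - A| ≤ 13.
Note: 0 ∈ A - A always (from a - a). The set is symmetric: if d ∈ A - A then -d ∈ A - A.
Enumerate nonzero differences d = a - a' with a > a' (then include -d):
Positive differences: {4, 6, 7, 10, 13, 17}
Full difference set: {0} ∪ (positive diffs) ∪ (negative diffs).
|A - A| = 1 + 2·6 = 13 (matches direct enumeration: 13).

|A - A| = 13


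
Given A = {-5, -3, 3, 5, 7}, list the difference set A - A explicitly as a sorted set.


A - A = {a - a' : a, a' ∈ A}.
Compute a - a' for each ordered pair (a, a'):
a = -5: -5--5=0, -5--3=-2, -5-3=-8, -5-5=-10, -5-7=-12
a = -3: -3--5=2, -3--3=0, -3-3=-6, -3-5=-8, -3-7=-10
a = 3: 3--5=8, 3--3=6, 3-3=0, 3-5=-2, 3-7=-4
a = 5: 5--5=10, 5--3=8, 5-3=2, 5-5=0, 5-7=-2
a = 7: 7--5=12, 7--3=10, 7-3=4, 7-5=2, 7-7=0
Collecting distinct values (and noting 0 appears from a-a):
A - A = {-12, -10, -8, -6, -4, -2, 0, 2, 4, 6, 8, 10, 12}
|A - A| = 13

A - A = {-12, -10, -8, -6, -4, -2, 0, 2, 4, 6, 8, 10, 12}


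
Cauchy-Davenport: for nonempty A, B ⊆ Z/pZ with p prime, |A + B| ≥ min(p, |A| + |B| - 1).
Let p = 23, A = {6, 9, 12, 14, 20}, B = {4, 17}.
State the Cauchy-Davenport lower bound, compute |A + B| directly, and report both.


Cauchy-Davenport: |A + B| ≥ min(p, |A| + |B| - 1) for A, B nonempty in Z/pZ.
|A| = 5, |B| = 2, p = 23.
CD lower bound = min(23, 5 + 2 - 1) = min(23, 6) = 6.
Compute A + B mod 23 directly:
a = 6: 6+4=10, 6+17=0
a = 9: 9+4=13, 9+17=3
a = 12: 12+4=16, 12+17=6
a = 14: 14+4=18, 14+17=8
a = 20: 20+4=1, 20+17=14
A + B = {0, 1, 3, 6, 8, 10, 13, 14, 16, 18}, so |A + B| = 10.
Verify: 10 ≥ 6? Yes ✓.

CD lower bound = 6, actual |A + B| = 10.


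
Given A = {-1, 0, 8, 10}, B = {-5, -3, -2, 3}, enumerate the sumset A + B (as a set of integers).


A + B = {a + b : a ∈ A, b ∈ B}.
Enumerate all |A|·|B| = 4·4 = 16 pairs (a, b) and collect distinct sums.
a = -1: -1+-5=-6, -1+-3=-4, -1+-2=-3, -1+3=2
a = 0: 0+-5=-5, 0+-3=-3, 0+-2=-2, 0+3=3
a = 8: 8+-5=3, 8+-3=5, 8+-2=6, 8+3=11
a = 10: 10+-5=5, 10+-3=7, 10+-2=8, 10+3=13
Collecting distinct sums: A + B = {-6, -5, -4, -3, -2, 2, 3, 5, 6, 7, 8, 11, 13}
|A + B| = 13

A + B = {-6, -5, -4, -3, -2, 2, 3, 5, 6, 7, 8, 11, 13}


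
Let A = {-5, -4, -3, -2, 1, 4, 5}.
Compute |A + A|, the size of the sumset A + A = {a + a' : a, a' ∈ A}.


A + A = {a + a' : a, a' ∈ A}; |A| = 7.
General bounds: 2|A| - 1 ≤ |A + A| ≤ |A|(|A|+1)/2, i.e. 13 ≤ |A + A| ≤ 28.
Lower bound 2|A|-1 is attained iff A is an arithmetic progression.
Enumerate sums a + a' for a ≤ a' (symmetric, so this suffices):
a = -5: -5+-5=-10, -5+-4=-9, -5+-3=-8, -5+-2=-7, -5+1=-4, -5+4=-1, -5+5=0
a = -4: -4+-4=-8, -4+-3=-7, -4+-2=-6, -4+1=-3, -4+4=0, -4+5=1
a = -3: -3+-3=-6, -3+-2=-5, -3+1=-2, -3+4=1, -3+5=2
a = -2: -2+-2=-4, -2+1=-1, -2+4=2, -2+5=3
a = 1: 1+1=2, 1+4=5, 1+5=6
a = 4: 4+4=8, 4+5=9
a = 5: 5+5=10
Distinct sums: {-10, -9, -8, -7, -6, -5, -4, -3, -2, -1, 0, 1, 2, 3, 5, 6, 8, 9, 10}
|A + A| = 19

|A + A| = 19


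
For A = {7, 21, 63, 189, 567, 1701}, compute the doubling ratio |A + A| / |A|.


|A| = 6.
Compute A + A by enumerating all 36 pairs.
A + A = {14, 28, 42, 70, 84, 126, 196, 210, 252, 378, 574, 588, 630, 756, 1134, 1708, 1722, 1764, 1890, 2268, 3402}, so |A + A| = 21.
K = |A + A| / |A| = 21/6 = 7/2 ≈ 3.5000.
Reference: AP of size 6 gives K = 11/6 ≈ 1.8333; a fully generic set of size 6 gives K ≈ 3.5000.

|A| = 6, |A + A| = 21, K = 21/6 = 7/2.


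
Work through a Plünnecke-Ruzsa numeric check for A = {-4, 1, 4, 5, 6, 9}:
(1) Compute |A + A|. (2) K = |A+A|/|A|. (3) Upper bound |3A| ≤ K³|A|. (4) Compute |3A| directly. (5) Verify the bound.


|A| = 6.
Step 1: Compute A + A by enumerating all 36 pairs.
A + A = {-8, -3, 0, 1, 2, 5, 6, 7, 8, 9, 10, 11, 12, 13, 14, 15, 18}, so |A + A| = 17.
Step 2: Doubling constant K = |A + A|/|A| = 17/6 = 17/6 ≈ 2.8333.
Step 3: Plünnecke-Ruzsa gives |3A| ≤ K³·|A| = (2.8333)³ · 6 ≈ 136.4722.
Step 4: Compute 3A = A + A + A directly by enumerating all triples (a,b,c) ∈ A³; |3A| = 30.
Step 5: Check 30 ≤ 136.4722? Yes ✓.

K = 17/6, Plünnecke-Ruzsa bound K³|A| ≈ 136.4722, |3A| = 30, inequality holds.


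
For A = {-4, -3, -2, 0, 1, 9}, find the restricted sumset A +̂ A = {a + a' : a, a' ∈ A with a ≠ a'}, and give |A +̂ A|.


Restricted sumset: A +̂ A = {a + a' : a ∈ A, a' ∈ A, a ≠ a'}.
Equivalently, take A + A and drop any sum 2a that is achievable ONLY as a + a for a ∈ A (i.e. sums representable only with equal summands).
Enumerate pairs (a, a') with a < a' (symmetric, so each unordered pair gives one sum; this covers all a ≠ a'):
  -4 + -3 = -7
  -4 + -2 = -6
  -4 + 0 = -4
  -4 + 1 = -3
  -4 + 9 = 5
  -3 + -2 = -5
  -3 + 0 = -3
  -3 + 1 = -2
  -3 + 9 = 6
  -2 + 0 = -2
  -2 + 1 = -1
  -2 + 9 = 7
  0 + 1 = 1
  0 + 9 = 9
  1 + 9 = 10
Collected distinct sums: {-7, -6, -5, -4, -3, -2, -1, 1, 5, 6, 7, 9, 10}
|A +̂ A| = 13
(Reference bound: |A +̂ A| ≥ 2|A| - 3 for |A| ≥ 2, with |A| = 6 giving ≥ 9.)

|A +̂ A| = 13


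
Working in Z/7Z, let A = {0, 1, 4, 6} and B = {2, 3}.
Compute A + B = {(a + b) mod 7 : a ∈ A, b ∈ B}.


Work in Z/7Z: reduce every sum a + b modulo 7.
Enumerate all 8 pairs:
a = 0: 0+2=2, 0+3=3
a = 1: 1+2=3, 1+3=4
a = 4: 4+2=6, 4+3=0
a = 6: 6+2=1, 6+3=2
Distinct residues collected: {0, 1, 2, 3, 4, 6}
|A + B| = 6 (out of 7 total residues).

A + B = {0, 1, 2, 3, 4, 6}


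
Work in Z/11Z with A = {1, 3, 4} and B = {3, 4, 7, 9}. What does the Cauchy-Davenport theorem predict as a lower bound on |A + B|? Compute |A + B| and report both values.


Cauchy-Davenport: |A + B| ≥ min(p, |A| + |B| - 1) for A, B nonempty in Z/pZ.
|A| = 3, |B| = 4, p = 11.
CD lower bound = min(11, 3 + 4 - 1) = min(11, 6) = 6.
Compute A + B mod 11 directly:
a = 1: 1+3=4, 1+4=5, 1+7=8, 1+9=10
a = 3: 3+3=6, 3+4=7, 3+7=10, 3+9=1
a = 4: 4+3=7, 4+4=8, 4+7=0, 4+9=2
A + B = {0, 1, 2, 4, 5, 6, 7, 8, 10}, so |A + B| = 9.
Verify: 9 ≥ 6? Yes ✓.

CD lower bound = 6, actual |A + B| = 9.


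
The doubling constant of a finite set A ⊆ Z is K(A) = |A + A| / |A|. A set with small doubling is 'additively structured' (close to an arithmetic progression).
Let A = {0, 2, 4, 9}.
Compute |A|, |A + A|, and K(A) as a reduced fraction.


|A| = 4.
Compute A + A by enumerating all 16 pairs.
A + A = {0, 2, 4, 6, 8, 9, 11, 13, 18}, so |A + A| = 9.
K = |A + A| / |A| = 9/4 (already in lowest terms) ≈ 2.2500.
Reference: AP of size 4 gives K = 7/4 ≈ 1.7500; a fully generic set of size 4 gives K ≈ 2.5000.

|A| = 4, |A + A| = 9, K = 9/4.


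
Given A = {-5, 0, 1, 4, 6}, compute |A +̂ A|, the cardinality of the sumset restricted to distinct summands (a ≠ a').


Restricted sumset: A +̂ A = {a + a' : a ∈ A, a' ∈ A, a ≠ a'}.
Equivalently, take A + A and drop any sum 2a that is achievable ONLY as a + a for a ∈ A (i.e. sums representable only with equal summands).
Enumerate pairs (a, a') with a < a' (symmetric, so each unordered pair gives one sum; this covers all a ≠ a'):
  -5 + 0 = -5
  -5 + 1 = -4
  -5 + 4 = -1
  -5 + 6 = 1
  0 + 1 = 1
  0 + 4 = 4
  0 + 6 = 6
  1 + 4 = 5
  1 + 6 = 7
  4 + 6 = 10
Collected distinct sums: {-5, -4, -1, 1, 4, 5, 6, 7, 10}
|A +̂ A| = 9
(Reference bound: |A +̂ A| ≥ 2|A| - 3 for |A| ≥ 2, with |A| = 5 giving ≥ 7.)

|A +̂ A| = 9


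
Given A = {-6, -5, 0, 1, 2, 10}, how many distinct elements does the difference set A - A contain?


A - A = {a - a' : a, a' ∈ A}; |A| = 6.
Bounds: 2|A|-1 ≤ |A - A| ≤ |A|² - |A| + 1, i.e. 11 ≤ |A - A| ≤ 31.
Note: 0 ∈ A - A always (from a - a). The set is symmetric: if d ∈ A - A then -d ∈ A - A.
Enumerate nonzero differences d = a - a' with a > a' (then include -d):
Positive differences: {1, 2, 5, 6, 7, 8, 9, 10, 15, 16}
Full difference set: {0} ∪ (positive diffs) ∪ (negative diffs).
|A - A| = 1 + 2·10 = 21 (matches direct enumeration: 21).

|A - A| = 21
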